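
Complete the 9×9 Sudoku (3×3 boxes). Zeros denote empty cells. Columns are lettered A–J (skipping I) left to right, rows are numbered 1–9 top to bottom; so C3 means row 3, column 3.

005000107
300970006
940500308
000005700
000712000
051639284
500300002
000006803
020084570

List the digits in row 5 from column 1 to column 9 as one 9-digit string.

438712965

G2 = 4 (sole candidate).
F3 = 1 (sole candidate).
H3 = 2 (sole candidate).
E4 = 4 (sole candidate).
A6 = 7 (sole candidate).
E7 = 9 (sole candidate).
F7 = 7 (sole candidate).
G7 = 6 (sole candidate).
D9 = 1 (sole candidate).
J9 = 9 (sole candidate).
H1 = 9 (sole candidate).
F2 = 8 (sole candidate).
H2 = 5 (sole candidate).
E3 = 6 (sole candidate).
D4 = 8 (sole candidate).
J4 = 1 (sole candidate).
G5 = 9: row 5 has {1,2,7}; col 7 has {1,2,3,4,5,6,7,8}; box has {1,2,4,7,8} → only 9 remains.
J5 = 5: row 5 has {1,2,7,9}; col 9 has {1,2,3,4,6,7,8,9}; box has {1,2,4,7,8,9} → only 5 remains.
D8 = 2 (sole candidate).
E8 = 5 (sole candidate).
A9 = 6 (sole candidate).
C9 = 3 (sole candidate).
D1 = 4 (sole candidate).
E1 = 2 (sole candidate).
F1 = 3 (sole candidate).
B2 = 1 (sole candidate).
C2 = 2 (sole candidate).
C3 = 7 (sole candidate).
A4 = 2 (sole candidate).
B7 = 8 (sole candidate).
C7 = 4 (sole candidate).
H7 = 1 (sole candidate).
A8 = 1 (sole candidate).
C8 = 9 (sole candidate).
H8 = 4 (sole candidate).
A1 = 8 (sole candidate).
B1 = 6 (sole candidate).
C4 = 6 (sole candidate).
H4 = 3 (sole candidate).
A5 = 4: row 5 has {1,2,5,7,9}; col 1 has {1,2,3,5,6,7,8,9}; box has {1,2,5,6,7} → only 4 remains.
B5 = 3: row 5 has {1,2,4,5,7,9}; col 2 has {1,2,4,5,6,8}; box has {1,2,4,5,6,7} → only 3 remains.
C5 = 8: row 5 has {1,2,3,4,5,7,9}; col 3 has {1,2,3,4,5,6,7,9}; box has {1,2,3,4,5,6,7} → only 8 remains.
H5 = 6: row 5 has {1,2,3,4,5,7,8,9}; col 8 has {1,2,3,4,5,7,8,9}; box has {1,2,3,4,5,7,8,9} → only 6 remains.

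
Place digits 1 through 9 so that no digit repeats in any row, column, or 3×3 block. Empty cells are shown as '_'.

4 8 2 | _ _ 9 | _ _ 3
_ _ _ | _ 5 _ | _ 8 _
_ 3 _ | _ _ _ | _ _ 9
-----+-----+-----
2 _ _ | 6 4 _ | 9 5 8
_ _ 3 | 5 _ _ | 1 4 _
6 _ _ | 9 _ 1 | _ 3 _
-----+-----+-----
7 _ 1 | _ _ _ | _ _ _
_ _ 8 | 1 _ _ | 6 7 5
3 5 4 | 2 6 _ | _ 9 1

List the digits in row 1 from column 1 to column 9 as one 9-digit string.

482719563

r1c4 = 7: row 1 has {2,3,4,8,9}; col 4 has {1,2,5,6,9}; box has {5,9} → only 7 remains.
r1c5 = 1: row 1 has {2,3,4,7,8,9}; col 5 has {4,5,6}; box has {5,7,9} → only 1 remains.
r1c7 = 5: row 1 has {1,2,3,4,7,8,9}; col 7 has {1,6,9}; box has {3,8,9} → only 5 remains.
r1c8 = 6: row 1 has {1,2,3,4,5,7,8,9}; col 8 has {3,4,5,7,8,9}; box has {3,5,8,9} → only 6 remains.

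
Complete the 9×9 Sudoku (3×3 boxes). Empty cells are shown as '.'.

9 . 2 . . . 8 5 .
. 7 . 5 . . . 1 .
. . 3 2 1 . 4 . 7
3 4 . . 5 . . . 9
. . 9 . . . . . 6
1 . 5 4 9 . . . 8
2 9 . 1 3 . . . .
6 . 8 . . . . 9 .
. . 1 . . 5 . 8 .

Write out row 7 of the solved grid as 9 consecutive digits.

294138675

row 1, column 9 = 3: row 1 has {2,5,8,9}; col 9 has {6,7,8,9}; box has {1,4,5,7,8} → only 3 remains.
row 2, column 9 = 2: row 2 has {1,5,7}; col 9 has {3,6,7,8,9}; box has {1,3,4,5,7,8} → only 2 remains.
row 3, column 8 = 6: row 3 has {1,2,3,4,7}; col 8 has {1,5,8,9}; box has {1,2,3,4,5,7,8} → only 6 remains.
row 8, column 4 = 7: row 8 has {6,8,9}; col 4 has {1,2,4,5}; box has {1,3,5} → only 7 remains.
row 9, column 2 = 3: row 9 has {1,5,8}; col 2 has {4,7,9}; box has {1,2,6,8,9} → only 3 remains.
row 9, column 9 = 4: row 9 has {1,3,5,8}; col 9 has {2,3,6,7,8,9}; box has {8,9} → only 4 remains.
row 1, column 4 = 6: row 1 has {2,3,5,8,9}; col 4 has {1,2,4,5,7}; box has {1,2,5} → only 6 remains.
row 2, column 7 = 9: row 2 has {1,2,5,7}; col 7 has {4,8}; box has {1,2,3,4,5,6,7,8} → only 9 remains.
row 4, column 4 = 8: row 4 has {3,4,5,9}; col 4 has {1,2,4,5,6,7}; box has {4,5,9} → only 8 remains.
row 5, column 4 = 3: row 5 has {6,9}; col 4 has {1,2,4,5,6,7,8}; box has {4,5,8,9} → only 3 remains.
row 7, column 8 = 7: row 7 has {1,2,3,9}; col 8 has {1,5,6,8,9}; box has {4,8,9} → only 7 remains.
row 7, column 9 = 5: row 7 has {1,2,3,7,9}; col 9 has {2,3,4,6,7,8,9}; box has {4,7,8,9} → only 5 remains.
row 8, column 2 = 5: row 8 has {6,7,8,9}; col 2 has {3,4,7,9}; box has {1,2,3,6,8,9} → only 5 remains.
row 8, column 9 = 1: row 8 has {5,6,7,8,9}; col 9 has {2,3,4,5,6,7,8,9}; box has {4,5,7,8,9} → only 1 remains.
row 9, column 1 = 7: row 9 has {1,3,4,5,8}; col 1 has {1,2,3,6,9}; box has {1,2,3,5,6,8,9} → only 7 remains.
row 9, column 4 = 9: row 9 has {1,3,4,5,7,8}; col 4 has {1,2,3,4,5,6,7,8}; box has {1,3,5,7} → only 9 remains.
row 1, column 2 = 1: row 1 has {2,3,5,6,8,9}; col 2 has {3,4,5,7,9}; box has {2,3,7,9} → only 1 remains.
row 3, column 2 = 8: row 3 has {1,2,3,4,6,7}; col 2 has {1,3,4,5,7,9}; box has {1,2,3,7,9} → only 8 remains.
row 3, column 6 = 9: row 3 has {1,2,3,4,6,7,8}; col 6 has {5}; box has {1,2,5,6} → only 9 remains.
row 4, column 8 = 2: row 4 has {3,4,5,8,9}; col 8 has {1,5,6,7,8,9}; box has {6,8,9} → only 2 remains.
row 5, column 1 = 8: row 5 has {3,6,9}; col 1 has {1,2,3,6,7,9}; box has {1,3,4,5,9} → only 8 remains.
row 5, column 2 = 2: row 5 has {3,6,8,9}; col 2 has {1,3,4,5,7,8,9}; box has {1,3,4,5,8,9} → only 2 remains.
row 5, column 5 = 7: row 5 has {2,3,6,8,9}; col 5 has {1,3,5,9}; box has {3,4,5,8,9} → only 7 remains.
row 5, column 6 = 1: row 5 has {2,3,6,7,8,9}; col 6 has {5,9}; box has {3,4,5,7,8,9} → only 1 remains.
row 5, column 7 = 5: row 5 has {1,2,3,6,7,8,9}; col 7 has {4,8,9}; box has {2,6,8,9} → only 5 remains.
row 5, column 8 = 4: row 5 has {1,2,3,5,6,7,8,9}; col 8 has {1,2,5,6,7,8,9}; box has {2,5,6,8,9} → only 4 remains.
row 6, column 2 = 6: row 6 has {1,4,5,8,9}; col 2 has {1,2,3,4,5,7,8,9}; box has {1,2,3,4,5,8,9} → only 6 remains.
row 6, column 6 = 2: row 6 has {1,4,5,6,8,9}; col 6 has {1,5,9}; box has {1,3,4,5,7,8,9} → only 2 remains.
row 6, column 8 = 3: row 6 has {1,2,4,5,6,8,9}; col 8 has {1,2,4,5,6,7,8,9}; box has {2,4,5,6,8,9} → only 3 remains.
row 7, column 3 = 4: row 7 has {1,2,3,5,7,9}; col 3 has {1,2,3,5,8,9}; box has {1,2,3,5,6,7,8,9} → only 4 remains.
row 7, column 7 = 6: row 7 has {1,2,3,4,5,7,9}; col 7 has {4,5,8,9}; box has {1,4,5,7,8,9} → only 6 remains.
row 8, column 6 = 4: row 8 has {1,5,6,7,8,9}; col 6 has {1,2,5,9}; box has {1,3,5,7,9} → only 4 remains.
row 9, column 7 = 2: row 9 has {1,3,4,5,7,8,9}; col 7 has {4,5,6,8,9}; box has {1,4,5,6,7,8,9} → only 2 remains.
row 1, column 5 = 4: row 1 has {1,2,3,5,6,8,9}; col 5 has {1,3,5,7,9}; box has {1,2,5,6,9} → only 4 remains.
row 1, column 6 = 7: row 1 has {1,2,3,4,5,6,8,9}; col 6 has {1,2,4,5,9}; box has {1,2,4,5,6,9} → only 7 remains.
row 2, column 1 = 4: row 2 has {1,2,5,7,9}; col 1 has {1,2,3,6,7,8,9}; box has {1,2,3,7,8,9} → only 4 remains.
row 2, column 3 = 6: row 2 has {1,2,4,5,7,9}; col 3 has {1,2,3,4,5,8,9}; box has {1,2,3,4,7,8,9} → only 6 remains.
row 2, column 5 = 8: row 2 has {1,2,4,5,6,7,9}; col 5 has {1,3,4,5,7,9}; box has {1,2,4,5,6,7,9} → only 8 remains.
row 2, column 6 = 3: row 2 has {1,2,4,5,6,7,8,9}; col 6 has {1,2,4,5,7,9}; box has {1,2,4,5,6,7,8,9} → only 3 remains.
row 3, column 1 = 5: row 3 has {1,2,3,4,6,7,8,9}; col 1 has {1,2,3,4,6,7,8,9}; box has {1,2,3,4,6,7,8,9} → only 5 remains.
row 4, column 3 = 7: row 4 has {2,3,4,5,8,9}; col 3 has {1,2,3,4,5,6,8,9}; box has {1,2,3,4,5,6,8,9} → only 7 remains.
row 4, column 6 = 6: row 4 has {2,3,4,5,7,8,9}; col 6 has {1,2,3,4,5,7,9}; box has {1,2,3,4,5,7,8,9} → only 6 remains.
row 4, column 7 = 1: row 4 has {2,3,4,5,6,7,8,9}; col 7 has {2,4,5,6,8,9}; box has {2,3,4,5,6,8,9} → only 1 remains.
row 6, column 7 = 7: row 6 has {1,2,3,4,5,6,8,9}; col 7 has {1,2,4,5,6,8,9}; box has {1,2,3,4,5,6,8,9} → only 7 remains.
row 7, column 6 = 8: row 7 has {1,2,3,4,5,6,7,9}; col 6 has {1,2,3,4,5,6,7,9}; box has {1,3,4,5,7,9} → only 8 remains.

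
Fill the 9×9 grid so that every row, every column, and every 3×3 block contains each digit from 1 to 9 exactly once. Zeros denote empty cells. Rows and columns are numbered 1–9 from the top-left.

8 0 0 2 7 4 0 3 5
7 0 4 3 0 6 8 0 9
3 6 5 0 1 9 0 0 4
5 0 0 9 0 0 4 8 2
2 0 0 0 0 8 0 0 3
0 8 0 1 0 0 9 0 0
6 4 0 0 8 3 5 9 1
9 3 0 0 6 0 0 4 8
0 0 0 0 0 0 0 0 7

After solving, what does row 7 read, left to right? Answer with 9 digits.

row 2, column 5 = 5 (sole candidate).
row 3, column 4 = 8 (sole candidate).
row 4, column 5 = 3 (sole candidate).
row 4, column 6 = 7 (sole candidate).
row 5, column 5 = 4 (sole candidate).
row 6, column 1 = 4 (sole candidate).
row 6, column 5 = 2 (sole candidate).
row 6, column 6 = 5 (sole candidate).
row 6, column 9 = 6 (sole candidate).
row 7, column 4 = 7: row 7 has {1,3,4,5,6,8,9}; col 4 has {1,2,3,8,9}; box has {3,6,8} → only 7 remains.
row 8, column 4 = 5 (sole candidate).
row 8, column 7 = 2 (sole candidate).
row 9, column 1 = 1 (sole candidate).
row 9, column 4 = 4 (sole candidate).
row 9, column 5 = 9 (sole candidate).
row 9, column 6 = 2 (sole candidate).
row 9, column 8 = 6 (sole candidate).
row 3, column 7 = 7 (sole candidate).
row 3, column 8 = 2 (sole candidate).
row 4, column 2 = 1 (sole candidate).
row 4, column 3 = 6 (sole candidate).
row 5, column 4 = 6 (sole candidate).
row 5, column 7 = 1 (sole candidate).
row 6, column 8 = 7 (sole candidate).
row 7, column 3 = 2: row 7 has {1,3,4,5,6,7,8,9}; col 3 has {4,5,6}; box has {1,3,4,6,9} → only 2 remains.

642783591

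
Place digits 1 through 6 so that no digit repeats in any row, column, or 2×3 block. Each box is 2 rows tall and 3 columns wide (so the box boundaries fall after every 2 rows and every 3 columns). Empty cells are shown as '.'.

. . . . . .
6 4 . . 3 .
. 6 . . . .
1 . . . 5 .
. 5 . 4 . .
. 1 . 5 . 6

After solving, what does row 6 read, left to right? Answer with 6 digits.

413526

row 6, column 5 = 2: row 6 has {1,5,6}; col 5 has {3,5}; box has {4,5,6} → only 2 remains.
row 5, column 5 = 1: row 5 has {4,5}; col 5 has {2,3,5}; box has {2,4,5,6} → only 1 remains.
row 5, column 6 = 3: row 5 has {1,4,5}; col 6 has {6}; box has {1,2,4,5,6} → only 3 remains.
row 3, column 5 = 4: row 3 has {6}; col 5 has {1,2,3,5}; box has {5} → only 4 remains.
row 4, column 6 = 2: row 4 has {1,5}; col 6 has {3,6}; box has {4,5} → only 2 remains.
row 5, column 1 = 2: row 5 has {1,3,4,5}; col 1 has {1,6}; box has {1,5} → only 2 remains.
row 5, column 3 = 6: row 5 has {1,2,3,4,5}; col 3 has {}; box has {1,2,5} → only 6 remains.
row 1, column 5 = 6: row 1 has {}; col 5 has {1,2,3,4,5}; box has {3} → only 6 remains.
row 3, column 6 = 1: row 3 has {4,6}; col 6 has {2,3,6}; box has {2,4,5} → only 1 remains.
row 4, column 2 = 3: row 4 has {1,2,5}; col 2 has {1,4,5,6}; box has {1,6} → only 3 remains.
row 4, column 3 = 4: row 4 has {1,2,3,5}; col 3 has {6}; box has {1,3,6} → only 4 remains.
row 4, column 4 = 6: row 4 has {1,2,3,4,5}; col 4 has {4,5}; box has {1,2,4,5} → only 6 remains.
row 6, column 3 = 3: row 6 has {1,2,5,6}; col 3 has {4,6}; box has {1,2,5,6} → only 3 remains.
row 1, column 2 = 2: row 1 has {6}; col 2 has {1,3,4,5,6}; box has {4,6} → only 2 remains.
row 1, column 4 = 1: row 1 has {2,6}; col 4 has {4,5,6}; box has {3,6} → only 1 remains.
row 2, column 4 = 2: row 2 has {3,4,6}; col 4 has {1,4,5,6}; box has {1,3,6} → only 2 remains.
row 2, column 6 = 5: row 2 has {2,3,4,6}; col 6 has {1,2,3,6}; box has {1,2,3,6} → only 5 remains.
row 3, column 1 = 5: row 3 has {1,4,6}; col 1 has {1,2,6}; box has {1,3,4,6} → only 5 remains.
row 3, column 3 = 2: row 3 has {1,4,5,6}; col 3 has {3,4,6}; box has {1,3,4,5,6} → only 2 remains.
row 3, column 4 = 3: row 3 has {1,2,4,5,6}; col 4 has {1,2,4,5,6}; box has {1,2,4,5,6} → only 3 remains.
row 6, column 1 = 4: row 6 has {1,2,3,5,6}; col 1 has {1,2,5,6}; box has {1,2,3,5,6} → only 4 remains.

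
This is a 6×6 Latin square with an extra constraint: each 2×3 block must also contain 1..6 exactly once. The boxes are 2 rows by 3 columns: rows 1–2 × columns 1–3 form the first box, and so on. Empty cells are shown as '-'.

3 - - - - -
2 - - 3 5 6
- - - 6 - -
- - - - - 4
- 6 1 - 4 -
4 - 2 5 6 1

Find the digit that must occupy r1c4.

r1c6 = 2: row 1 has {3}; col 6 has {1,4,6}; box has {3,5,6} → only 2 remains.
r2c3 = 4: row 2 has {2,3,5,6}; col 3 has {1,2}; box has {2,3} → only 4 remains.
r5c1 = 5: row 5 has {1,4,6}; col 1 has {2,3,4}; box has {1,2,4,6} → only 5 remains.
r5c4 = 2: row 5 has {1,4,5,6}; col 4 has {3,5,6}; box has {1,4,5,6} → only 2 remains.
r5c6 = 3: row 5 has {1,2,4,5,6}; col 6 has {1,2,4,6}; box has {1,2,4,5,6} → only 3 remains.
r6c2 = 3: row 6 has {1,2,4,5,6}; col 2 has {6}; box has {1,2,4,5,6} → only 3 remains.
r1c5 = 1: row 1 has {2,3}; col 5 has {4,5,6}; box has {2,3,5,6} → only 1 remains.
r2c2 = 1: row 2 has {2,3,4,5,6}; col 2 has {3,6}; box has {2,3,4} → only 1 remains.
r3c1 = 1: row 3 has {6}; col 1 has {2,3,4,5}; box has {} → only 1 remains.
r3c6 = 5: row 3 has {1,6}; col 6 has {1,2,3,4,6}; box has {4,6} → only 5 remains.
r4c1 = 6: row 4 has {4}; col 1 has {1,2,3,4,5}; box has {1} → only 6 remains.
r4c4 = 1: row 4 has {4,6}; col 4 has {2,3,5,6}; box has {4,5,6} → only 1 remains.
r1c2 = 5: row 1 has {1,2,3}; col 2 has {1,3,6}; box has {1,2,3,4} → only 5 remains.
r1c3 = 6: row 1 has {1,2,3,5}; col 3 has {1,2,4}; box has {1,2,3,4,5} → only 6 remains.
r1c4 = 4: row 1 has {1,2,3,5,6}; col 4 has {1,2,3,5,6}; box has {1,2,3,5,6} → only 4 remains.

4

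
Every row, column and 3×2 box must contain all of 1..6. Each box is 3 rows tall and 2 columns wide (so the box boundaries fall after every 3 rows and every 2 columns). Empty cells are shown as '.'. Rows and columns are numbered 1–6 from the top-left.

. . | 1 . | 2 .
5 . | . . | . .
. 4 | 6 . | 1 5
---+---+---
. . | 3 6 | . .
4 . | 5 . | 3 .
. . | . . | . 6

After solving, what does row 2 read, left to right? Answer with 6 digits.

r1c4 = 5 (hidden single in row 1).
r1c6 = 4 (hidden single in row 1).
r2c5 = 6: row 2 has {5}; col 5 has {1,2,3}; box has {1,2,4,5} → only 6 remains.
r2c6 = 3: row 2 has {5,6}; col 6 has {4,5,6}; box has {1,2,4,5,6} → only 3 remains.
r2c2 = 1: in row 2, 1 can only go here (every other open cell in that row sees a 1).
r4c5 = 4 (hidden single in row 4).
r6c5 = 5 (sole candidate).
r4c2 = 5 (hidden single in row 4).
r5c2 = 6 (hidden single in row 5).
r1c2 = 3 (sole candidate).
r3c1 = 2 (sole candidate).
r3c4 = 3 (sole candidate).
r4c1 = 1 (sole candidate).
r4c6 = 2 (sole candidate).
r5c6 = 1 (sole candidate).
r6c1 = 3 (sole candidate).
r6c2 = 2 (sole candidate).
r6c3 = 4 (sole candidate).
r6c4 = 1 (sole candidate).
r1c1 = 6 (sole candidate).
r2c3 = 2: row 2 has {1,3,5,6}; col 3 has {1,3,4,5,6}; box has {1,3,5,6} → only 2 remains.
r2c4 = 4: row 2 has {1,2,3,5,6}; col 4 has {1,3,5,6}; box has {1,2,3,5,6} → only 4 remains.

512463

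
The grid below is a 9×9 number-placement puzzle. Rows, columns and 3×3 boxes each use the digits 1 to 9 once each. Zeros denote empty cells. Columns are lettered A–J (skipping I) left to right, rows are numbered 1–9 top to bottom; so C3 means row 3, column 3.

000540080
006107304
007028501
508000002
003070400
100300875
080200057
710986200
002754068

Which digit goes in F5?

5

E2 = 9: row 2 has {1,3,4,6,7}; col 5 has {2,4,5,7,8}; box has {1,2,4,5,7,8} → only 9 remains.
H2 = 2: row 2 has {1,3,4,6,7,9}; col 8 has {5,6,7,8}; box has {1,3,4,5,8} → only 2 remains.
D3 = 6: row 3 has {1,2,5,7,8}; col 4 has {1,2,3,5,7,9}; box has {1,2,4,5,7,8,9} → only 6 remains.
H3 = 9: row 3 has {1,2,5,6,7,8}; col 8 has {2,5,6,7,8}; box has {1,2,3,4,5,8} → only 9 remains.
D4 = 4: row 4 has {2,5,8}; col 4 has {1,2,3,5,6,7,9}; box has {3,7} → only 4 remains.
D5 = 8: row 5 has {3,4,7}; col 4 has {1,2,3,4,5,6,7,9}; box has {3,4,7} → only 8 remains.
H5 = 1: row 5 has {3,4,7,8}; col 8 has {2,5,6,7,8,9}; box has {2,4,5,7,8} → only 1 remains.
E6 = 6: row 6 has {1,3,5,7,8}; col 5 has {2,4,5,7,8,9}; box has {3,4,7,8} → only 6 remains.
J8 = 3: row 8 has {1,2,6,7,8,9}; col 9 has {1,2,4,5,7,8}; box has {2,5,6,7,8} → only 3 remains.
F1 = 3: row 1 has {4,5,8}; col 6 has {4,6,7,8}; box has {1,2,4,5,6,7,8,9} → only 3 remains.
J1 = 6: row 1 has {3,4,5,8}; col 9 has {1,2,3,4,5,7,8}; box has {1,2,3,4,5,8,9} → only 6 remains.
A2 = 8: row 2 has {1,2,3,4,6,7,9}; col 1 has {1,5,7}; box has {6,7} → only 8 remains.
B2 = 5: row 2 has {1,2,3,4,6,7,8,9}; col 2 has {1,8}; box has {6,7,8} → only 5 remains.
E4 = 1: row 4 has {2,4,5,8}; col 5 has {2,4,5,6,7,8,9}; box has {3,4,6,7,8} → only 1 remains.
F4 = 9: row 4 has {1,2,4,5,8}; col 6 has {3,4,6,7,8}; box has {1,3,4,6,7,8} → only 9 remains.
G4 = 6: row 4 has {1,2,4,5,8,9}; col 7 has {2,3,4,5,8}; box has {1,2,4,5,7,8} → only 6 remains.
H4 = 3: row 4 has {1,2,4,5,6,8,9}; col 8 has {1,2,5,6,7,8,9}; box has {1,2,4,5,6,7,8} → only 3 remains.
J5 = 9: row 5 has {1,3,4,7,8}; col 9 has {1,2,3,4,5,6,7,8}; box has {1,2,3,4,5,6,7,8} → only 9 remains.
F6 = 2: row 6 has {1,3,5,6,7,8}; col 6 has {3,4,6,7,8,9}; box has {1,3,4,6,7,8,9} → only 2 remains.
E7 = 3: row 7 has {2,5,7,8}; col 5 has {1,2,4,5,6,7,8,9}; box has {2,4,5,6,7,8,9} → only 3 remains.
F7 = 1: row 7 has {2,3,5,7,8}; col 6 has {2,3,4,6,7,8,9}; box has {2,3,4,5,6,7,8,9} → only 1 remains.
G7 = 9: row 7 has {1,2,3,5,7,8}; col 7 has {2,3,4,5,6,8}; box has {2,3,5,6,7,8} → only 9 remains.
H8 = 4: row 8 has {1,2,3,6,7,8,9}; col 8 has {1,2,3,5,6,7,8,9}; box has {2,3,5,6,7,8,9} → only 4 remains.
G9 = 1: row 9 has {2,4,5,6,7,8}; col 7 has {2,3,4,5,6,8,9}; box has {2,3,4,5,6,7,8,9} → only 1 remains.
G1 = 7: row 1 has {3,4,5,6,8}; col 7 has {1,2,3,4,5,6,8,9}; box has {1,2,3,4,5,6,8,9} → only 7 remains.
B4 = 7: row 4 has {1,2,3,4,5,6,8,9}; col 2 has {1,5,8}; box has {1,3,5,8} → only 7 remains.
F5 = 5: row 5 has {1,3,4,7,8,9}; col 6 has {1,2,3,4,6,7,8,9}; box has {1,2,3,4,6,7,8,9} → only 5 remains.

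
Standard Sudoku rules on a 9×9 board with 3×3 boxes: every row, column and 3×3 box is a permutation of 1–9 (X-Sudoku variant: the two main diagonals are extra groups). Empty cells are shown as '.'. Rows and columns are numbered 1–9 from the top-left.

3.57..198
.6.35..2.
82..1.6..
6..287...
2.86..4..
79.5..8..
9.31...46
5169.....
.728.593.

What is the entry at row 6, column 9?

2

row 1, column 2 = 4: row 1 has {1,3,5,7,8,9}; col 2 has {1,2,6,7,9}; box has {2,3,5,6,8} → only 4 remains.
row 2, column 1 = 1: row 2 has {2,3,5,6}; col 1 has {2,3,5,6,7,8,9}; box has {2,3,4,5,6,8} → only 1 remains.
row 2, column 7 = 7: row 2 has {1,2,3,5,6}; col 7 has {1,4,6,8,9}; box has {1,2,6,8,9} → only 7 remains.
row 2, column 9 = 4: row 2 has {1,2,3,5,6,7}; col 9 has {6,8}; box has {1,2,6,7,8,9} → only 4 remains.
row 3, column 4 = 4: row 3 has {1,2,6,8}; col 4 has {1,2,3,5,6,7,8,9}; box has {1,3,5,7} → only 4 remains.
row 3, column 6 = 9: row 3 has {1,2,4,6,8}; col 6 has {5,7}; box has {1,3,4,5,7} → only 9 remains.
row 3, column 8 = 5: row 3 has {1,2,4,6,8,9}; col 8 has {2,3,4,9}; box has {1,2,4,6,7,8,9} → only 5 remains.
row 3, column 9 = 3: row 3 has {1,2,4,5,6,8,9}; col 9 has {4,6,8}; box has {1,2,4,5,6,7,8,9} → only 3 remains.
row 4, column 8 = 1: row 4 has {2,6,7,8}; col 8 has {2,3,4,5,9}; box has {4,8} → only 1 remains.
row 5, column 5 = 9: row 5 has {2,4,6,8}; col 5 has {1,5,8}; box has {2,5,6,7,8}; main diagonal has {2,3,6}; anti-diagonal has {1,2,3,5,6,7,8} → only 9 remains.
row 5, column 8 = 7: row 5 has {2,4,6,8,9}; col 8 has {1,2,3,4,5,9}; box has {1,4,8} → only 7 remains.
row 5, column 9 = 5: row 5 has {2,4,6,7,8,9}; col 9 has {3,4,6,8}; box has {1,4,7,8} → only 5 remains.
row 6, column 8 = 6: row 6 has {5,7,8,9}; col 8 has {1,2,3,4,5,7,9}; box has {1,4,5,7,8} → only 6 remains.
row 6, column 9 = 2: row 6 has {5,6,7,8,9}; col 9 has {3,4,5,6,8}; box has {1,4,5,6,7,8} → only 2 remains.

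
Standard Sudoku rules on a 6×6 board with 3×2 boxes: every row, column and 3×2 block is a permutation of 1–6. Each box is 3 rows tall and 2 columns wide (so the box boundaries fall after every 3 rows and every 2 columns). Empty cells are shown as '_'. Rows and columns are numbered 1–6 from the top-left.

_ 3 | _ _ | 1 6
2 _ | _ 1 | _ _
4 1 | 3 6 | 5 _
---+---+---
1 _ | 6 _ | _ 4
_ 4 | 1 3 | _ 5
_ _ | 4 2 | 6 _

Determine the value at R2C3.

R1C1 = 5 (sole candidate).
R1C3 = 2 (sole candidate).
R1C4 = 4 (sole candidate).
R2C2 = 6 (sole candidate).
R2C3 = 5: row 2 has {1,2,6}; col 3 has {1,2,3,4,6}; box has {1,2,3,4,6} → only 5 remains.

5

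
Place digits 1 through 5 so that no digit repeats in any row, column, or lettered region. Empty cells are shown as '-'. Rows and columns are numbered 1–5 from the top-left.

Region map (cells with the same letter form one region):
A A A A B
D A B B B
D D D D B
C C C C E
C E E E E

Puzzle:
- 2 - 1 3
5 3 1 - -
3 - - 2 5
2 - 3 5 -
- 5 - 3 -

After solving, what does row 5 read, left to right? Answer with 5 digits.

15234

row 1, column 1 = 4: row 1 has {1,2,3}; col 1 has {2,3,5}; region has {1,2,3} → only 4 remains.
row 1, column 3 = 5: row 1 has {1,2,3,4}; col 3 has {1,3}; region has {1,2,3,4} → only 5 remains.
row 2, column 4 = 4: row 2 has {1,3,5}; col 4 has {1,2,3,5}; region has {1,3,5} → only 4 remains.
row 2, column 5 = 2: row 2 has {1,3,4,5}; col 5 has {3,5}; region has {1,3,4,5} → only 2 remains.
row 3, column 3 = 4: row 3 has {2,3,5}; col 3 has {1,3,5}; region has {2,3,5} → only 4 remains.
row 5, column 1 = 1: row 5 has {3,5}; col 1 has {2,3,4,5}; region has {2,3,5} → only 1 remains.
row 5, column 3 = 2: row 5 has {1,3,5}; col 3 has {1,3,4,5}; region has {3,5} → only 2 remains.
row 5, column 5 = 4: row 5 has {1,2,3,5}; col 5 has {2,3,5}; region has {2,3,5} → only 4 remains.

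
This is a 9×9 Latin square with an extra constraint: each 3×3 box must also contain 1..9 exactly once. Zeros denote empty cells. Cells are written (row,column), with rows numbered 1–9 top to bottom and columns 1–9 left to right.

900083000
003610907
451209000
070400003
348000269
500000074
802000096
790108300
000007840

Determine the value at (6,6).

(2,1) = 2: row 2 has {1,3,6,7,9}; col 1 has {3,4,5,7,8,9}; box has {1,3,4,5,9} → only 2 remains.
(2,2) = 8: row 2 has {1,2,3,6,7,9}; col 2 has {4,5,7,9}; box has {1,2,3,4,5,9} → only 8 remains.
(2,8) = 5: row 2 has {1,2,3,6,7,8,9}; col 8 has {4,6,7,9}; box has {7,9} → only 5 remains.
(3,5) = 7: row 3 has {1,2,4,5,9}; col 5 has {1,8}; box has {1,2,3,6,8,9} → only 7 remains.
(3,7) = 6: row 3 has {1,2,4,5,7,9}; col 7 has {2,3,8,9}; box has {5,7,9} → only 6 remains.
(3,9) = 8: row 3 has {1,2,4,5,6,7,9}; col 9 has {3,4,6,7,9}; box has {5,6,7,9} → only 8 remains.
(5,5) = 5: row 5 has {2,3,4,6,8,9}; col 5 has {1,7,8}; box has {4} → only 5 remains.
(5,6) = 1: row 5 has {2,3,4,5,6,8,9}; col 6 has {3,7,8,9}; box has {4,5} → only 1 remains.
(6,7) = 1: row 6 has {4,5,7}; col 7 has {2,3,6,8,9}; box has {2,3,4,6,7,9} → only 1 remains.
(8,8) = 2: row 8 has {1,3,7,8,9}; col 8 has {4,5,6,7,9}; box has {3,4,6,8,9} → only 2 remains.
(8,9) = 5: row 8 has {1,2,3,7,8,9}; col 9 has {3,4,6,7,8,9}; box has {2,3,4,6,8,9} → only 5 remains.
(9,9) = 1: row 9 has {4,7,8}; col 9 has {3,4,5,6,7,8,9}; box has {2,3,4,5,6,8,9} → only 1 remains.
(1,2) = 6: row 1 has {3,8,9}; col 2 has {4,5,7,8,9}; box has {1,2,3,4,5,8,9} → only 6 remains.
(1,3) = 7: row 1 has {3,6,8,9}; col 3 has {1,2,3,8}; box has {1,2,3,4,5,6,8,9} → only 7 remains.
(1,4) = 5: row 1 has {3,6,7,8,9}; col 4 has {1,2,4,6}; box has {1,2,3,6,7,8,9} → only 5 remains.
(1,7) = 4: row 1 has {3,5,6,7,8,9}; col 7 has {1,2,3,6,8,9}; box has {5,6,7,8,9} → only 4 remains.
(1,8) = 1: row 1 has {3,4,5,6,7,8,9}; col 8 has {2,4,5,6,7,9}; box has {4,5,6,7,8,9} → only 1 remains.
(1,9) = 2: row 1 has {1,3,4,5,6,7,8,9}; col 9 has {1,3,4,5,6,7,8,9}; box has {1,4,5,6,7,8,9} → only 2 remains.
(2,6) = 4: row 2 has {1,2,3,5,6,7,8,9}; col 6 has {1,3,7,8,9}; box has {1,2,3,5,6,7,8,9} → only 4 remains.
(3,8) = 3: row 3 has {1,2,4,5,6,7,8,9}; col 8 has {1,2,4,5,6,7,9}; box has {1,2,4,5,6,7,8,9} → only 3 remains.
(4,7) = 5: row 4 has {3,4,7}; col 7 has {1,2,3,4,6,8,9}; box has {1,2,3,4,6,7,9} → only 5 remains.
(4,8) = 8: row 4 has {3,4,5,7}; col 8 has {1,2,3,4,5,6,7,9}; box has {1,2,3,4,5,6,7,9} → only 8 remains.
(5,4) = 7: row 5 has {1,2,3,4,5,6,8,9}; col 4 has {1,2,4,5,6}; box has {1,4,5} → only 7 remains.
(6,2) = 2: row 6 has {1,4,5,7}; col 2 has {4,5,6,7,8,9}; box has {3,4,5,7,8} → only 2 remains.
(6,6) = 6: row 6 has {1,2,4,5,7}; col 6 has {1,3,4,7,8,9}; box has {1,4,5,7} → only 6 remains.

6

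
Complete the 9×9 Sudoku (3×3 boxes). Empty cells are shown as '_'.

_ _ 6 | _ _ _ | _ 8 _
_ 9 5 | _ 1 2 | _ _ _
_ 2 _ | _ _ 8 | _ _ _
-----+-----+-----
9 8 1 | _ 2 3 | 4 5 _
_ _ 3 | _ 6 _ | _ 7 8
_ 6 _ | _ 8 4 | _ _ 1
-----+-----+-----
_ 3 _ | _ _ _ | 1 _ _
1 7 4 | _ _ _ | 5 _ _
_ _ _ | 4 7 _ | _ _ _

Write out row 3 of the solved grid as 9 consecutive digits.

r3c3 = 7: row 3 has {2,8}; col 3 has {1,3,4,5,6}; box has {2,5,6,9} → only 7 remains.
r4c4 = 7 (sole candidate).
r4c9 = 6 (sole candidate).
r6c3 = 2 (sole candidate).
r9c2 = 5 (sole candidate).
r5c2 = 4 (sole candidate).
r1c2 = 1 (sole candidate).
r5c1 = 5 (sole candidate).
r6c1 = 7 (sole candidate).
r2c1 = 8 (hidden single in row 2).
r3c8 = 1: in row 3, 1 can only go here (every other open cell in that row sees a 1).
r5c7 = 2 (hidden single in row 5).
r1c9 = 2 (hidden single in row 1).
r6c4 = 5 (hidden single in row 6).
r7c9 = 7 (hidden single in row 7).
r2c7 = 7 (hidden single in row 2).
r1c6 = 7 (hidden single in row 1).
r1c5 = 5 (hidden single in row 1).
r7c5 = 9 (sole candidate).
r8c5 = 3 (sole candidate).
r8c6 = 6 (sole candidate).
r8c9 = 9 (sole candidate).
r9c6 = 1 (sole candidate).
r9c9 = 3 (sole candidate).
r2c9 = 4 (sole candidate).
r3c5 = 4: row 3 has {1,2,7,8}; col 5 has {1,2,3,5,6,7,8,9}; box has {1,2,5,7,8} → only 4 remains.
r3c9 = 5: row 3 has {1,2,4,7,8}; col 9 has {1,2,3,4,6,7,8,9}; box has {1,2,4,7,8} → only 5 remains.
r5c6 = 9 (sole candidate).
r7c3 = 8 (sole candidate).
r7c4 = 2 (sole candidate).
r7c6 = 5 (sole candidate).
r8c4 = 8 (sole candidate).
r8c8 = 2 (sole candidate).
r9c3 = 9 (sole candidate).
r9c8 = 6 (sole candidate).
r2c8 = 3 (sole candidate).
r3c1 = 3: row 3 has {1,2,4,5,7,8}; col 1 has {1,5,7,8,9}; box has {1,2,5,6,7,8,9} → only 3 remains.
r5c4 = 1 (sole candidate).
r6c8 = 9 (sole candidate).
r7c1 = 6 (sole candidate).
r7c8 = 4 (sole candidate).
r9c1 = 2 (sole candidate).
r9c7 = 8 (sole candidate).
r1c1 = 4 (sole candidate).
r1c7 = 9 (sole candidate).
r2c4 = 6 (sole candidate).
r3c4 = 9: row 3 has {1,2,3,4,5,7,8}; col 4 has {1,2,4,5,6,7,8}; box has {1,2,4,5,6,7,8} → only 9 remains.
r3c7 = 6: row 3 has {1,2,3,4,5,7,8,9}; col 7 has {1,2,4,5,7,8,9}; box has {1,2,3,4,5,7,8,9} → only 6 remains.

327948615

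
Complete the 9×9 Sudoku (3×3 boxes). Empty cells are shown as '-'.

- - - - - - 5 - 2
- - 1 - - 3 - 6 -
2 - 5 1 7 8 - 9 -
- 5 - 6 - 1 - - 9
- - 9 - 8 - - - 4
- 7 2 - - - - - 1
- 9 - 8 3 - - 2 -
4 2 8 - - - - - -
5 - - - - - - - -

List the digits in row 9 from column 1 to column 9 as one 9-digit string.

R3C9 = 3 (sole candidate).
R3C7 = 4 (sole candidate).
R3C2 = 6 (sole candidate).
R1C8 = 1 (hidden single in row 1).
R7C6 = 4 (hidden single in row 7).
R7C9 = 5 (hidden single in row 7).
R9C8 = 4: in row 9, 4 can only go here (every other open cell in that row sees a 4).
R4C3 = 4 (hidden single in box 4).
R4C5 = 2 (sole candidate).
R2C4 = 2 (hidden single in row 2).
R2C5 = 5 (hidden single in row 2).
R2C1 = 9 (hidden single in row 2).
R2C2 = 4 (hidden single in row 2).
R5C7 = 2 (hidden single in row 5).
R5C1 = 6 (hidden single in row 5).
R5C2 = 1 (hidden single in row 5).
R9C2 = 3: row 9 has {4,5}; col 2 has {1,2,4,5,6,7,9}; box has {2,4,5,8,9} → only 3 remains.
R1C2 = 8 (sole candidate).
R6C7 = 6 (hidden single in row 6).
R7C3 = 6 (hidden single in row 7).
R9C3 = 7: row 9 has {3,4,5}; col 3 has {1,2,4,5,6,8,9}; box has {2,3,4,5,6,8,9} → only 7 remains.
R9C4 = 9: row 9 has {3,4,5,7}; col 4 has {1,2,6,8}; box has {3,4,8} → only 9 remains.
R1C3 = 3 (sole candidate).
R1C4 = 4 (sole candidate).
R7C1 = 1 (sole candidate).
R7C7 = 7 (sole candidate).
R8C8 = 3 (sole candidate).
R8C9 = 6 (sole candidate).
R9C9 = 8: row 9 has {3,4,5,7,9}; col 9 has {1,2,3,4,5,6,9}; box has {2,3,4,5,6,7} → only 8 remains.
R1C1 = 7 (sole candidate).
R2C7 = 8 (sole candidate).
R2C9 = 7 (sole candidate).
R4C7 = 3 (sole candidate).
R8C5 = 1 (sole candidate).
R8C7 = 9 (sole candidate).
R9C5 = 6: row 9 has {3,4,5,7,8,9}; col 5 has {1,2,3,5,7,8}; box has {1,3,4,8,9} → only 6 remains.
R9C6 = 2: row 9 has {3,4,5,6,7,8,9}; col 6 has {1,3,4,8}; box has {1,3,4,6,8,9} → only 2 remains.
R9C7 = 1: row 9 has {2,3,4,5,6,7,8,9}; col 7 has {2,3,4,5,6,7,8,9}; box has {2,3,4,5,6,7,8,9} → only 1 remains.

537962148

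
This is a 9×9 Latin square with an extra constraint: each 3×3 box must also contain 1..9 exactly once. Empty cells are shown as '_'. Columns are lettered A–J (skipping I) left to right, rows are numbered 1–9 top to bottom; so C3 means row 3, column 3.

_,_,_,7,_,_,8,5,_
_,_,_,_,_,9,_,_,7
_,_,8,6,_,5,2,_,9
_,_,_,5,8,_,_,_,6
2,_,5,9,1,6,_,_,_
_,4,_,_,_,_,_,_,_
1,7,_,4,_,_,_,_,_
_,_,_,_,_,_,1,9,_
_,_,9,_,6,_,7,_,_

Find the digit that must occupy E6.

D2 = 8: in row 2, 8 can only go here (every other open cell in that row sees an 8).
A3 = 7: in row 3, 7 can only go here (every other open cell in that row sees a 7).
H5 = 7: in row 5, 7 can only go here (every other open cell in that row sees a 7).
E7 = 9: in row 7, 9 can only go here (every other open cell in that row sees a 9).
D9 = 1: in column 4, 1 can only go here (every other open cell in that column sees a 1).
E8 = 5: in column 5, 5 can only go here (every other open cell in that column sees a 5).
F8 = 7: in row 8, 7 can only go here (every other open cell in that row sees a 7).
C4 = 7: in row 4, 7 can only go here (every other open cell in that row sees a 7).
E6 = 7: in row 6, 7 can only go here (every other open cell in that row sees a 7).

7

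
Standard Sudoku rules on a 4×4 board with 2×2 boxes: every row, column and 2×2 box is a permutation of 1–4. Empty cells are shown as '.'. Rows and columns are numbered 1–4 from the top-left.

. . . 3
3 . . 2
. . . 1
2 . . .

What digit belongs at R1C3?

4

R3C1 = 4: row 3 has {1}; col 1 has {2,3}; box has {2} → only 4 remains.
R3C2 = 3: row 3 has {1,4}; col 2 has {}; box has {2,4} → only 3 remains.
R3C3 = 2: row 3 has {1,3,4}; col 3 has {}; box has {1} → only 2 remains.
R4C2 = 1: row 4 has {2}; col 2 has {3}; box has {2,3,4} → only 1 remains.
R4C4 = 4: row 4 has {1,2}; col 4 has {1,2,3}; box has {1,2} → only 4 remains.
R1C1 = 1: row 1 has {3}; col 1 has {2,3,4}; box has {3} → only 1 remains.
R1C3 = 4: row 1 has {1,3}; col 3 has {2}; box has {2,3} → only 4 remains.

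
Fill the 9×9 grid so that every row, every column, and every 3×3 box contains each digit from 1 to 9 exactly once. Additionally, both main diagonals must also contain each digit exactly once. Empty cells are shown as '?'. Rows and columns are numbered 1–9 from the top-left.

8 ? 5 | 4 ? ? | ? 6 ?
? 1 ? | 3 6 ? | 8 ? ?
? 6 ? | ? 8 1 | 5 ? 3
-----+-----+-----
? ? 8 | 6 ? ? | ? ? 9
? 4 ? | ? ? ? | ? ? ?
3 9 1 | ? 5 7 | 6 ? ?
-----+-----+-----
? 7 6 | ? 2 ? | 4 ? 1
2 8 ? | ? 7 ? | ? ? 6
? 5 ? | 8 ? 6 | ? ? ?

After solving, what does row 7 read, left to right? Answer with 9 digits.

976523481

r1c5 = 9 (sole candidate).
r1c6 = 2 (sole candidate).
r1c9 = 7 (sole candidate).
r2c6 = 5 (sole candidate).
r3c4 = 7 (sole candidate).
r4c2 = 2 (sole candidate).
r5c3 = 7 (sole candidate).
r5c5 = 3 (sole candidate).
r6c4 = 2 (sole candidate).
r7c1 = 9: row 7 has {1,2,4,6,7}; col 1 has {2,3,8}; box has {2,5,6,7,8} → only 9 remains.
r7c4 = 5: row 7 has {1,2,4,6,7,9}; col 4 has {2,3,4,6,7,8}; box has {2,6,7,8} → only 5 remains.
r7c6 = 3: row 7 has {1,2,4,5,6,7,9}; col 6 has {1,2,5,6,7}; box has {2,5,6,7,8} → only 3 remains.
r7c8 = 8: row 7 has {1,2,3,4,5,6,7,9}; col 8 has {6}; box has {1,4,6} → only 8 remains.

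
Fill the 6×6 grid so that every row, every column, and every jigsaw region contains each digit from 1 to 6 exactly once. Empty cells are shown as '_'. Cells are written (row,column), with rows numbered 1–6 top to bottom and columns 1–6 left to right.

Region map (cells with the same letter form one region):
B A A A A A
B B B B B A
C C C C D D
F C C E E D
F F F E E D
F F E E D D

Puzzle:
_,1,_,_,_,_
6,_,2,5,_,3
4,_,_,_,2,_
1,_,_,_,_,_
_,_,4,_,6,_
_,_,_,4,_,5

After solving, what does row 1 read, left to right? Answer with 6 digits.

315642

(1,1) = 3: row 1 has {1}; col 1 has {1,4,6}; region has {2,5,6} → only 3 remains.
(2,2) = 4: row 2 has {2,3,5,6}; col 2 has {1}; region has {2,3,5,6} → only 4 remains.
(2,5) = 1: row 2 has {2,3,4,5,6}; col 5 has {2,6}; region has {2,3,4,5,6} → only 1 remains.
(5,6) = 1: row 5 has {4,6}; col 6 has {3,5}; region has {2,5} → only 1 remains.
(6,1) = 2: row 6 has {4,5}; col 1 has {1,3,4,6}; region has {1,4} → only 2 remains.
(6,5) = 3: row 6 has {2,4,5}; col 5 has {1,2,6}; region has {1,2,5} → only 3 remains.
(3,6) = 6: row 3 has {2,4}; col 6 has {1,3,5}; region has {1,2,3,5} → only 6 remains.
(4,5) = 5: row 4 has {1}; col 5 has {1,2,3,6}; region has {4,6} → only 5 remains.
(4,6) = 4: row 4 has {1,5}; col 6 has {1,3,5,6}; region has {1,2,3,5,6} → only 4 remains.
(5,1) = 5: row 5 has {1,4,6}; col 1 has {1,2,3,4,6}; region has {1,2,4} → only 5 remains.
(5,2) = 3: row 5 has {1,4,5,6}; col 2 has {1,4}; region has {1,2,4,5} → only 3 remains.
(5,4) = 2: row 5 has {1,3,4,5,6}; col 4 has {4,5}; region has {4,5,6} → only 2 remains.
(6,2) = 6: row 6 has {2,3,4,5}; col 2 has {1,3,4}; region has {1,2,3,4,5} → only 6 remains.
(6,3) = 1: row 6 has {2,3,4,5,6}; col 3 has {2,4}; region has {2,4,5,6} → only 1 remains.
(1,4) = 6: row 1 has {1,3}; col 4 has {2,4,5}; region has {1,3} → only 6 remains.
(1,5) = 4: row 1 has {1,3,6}; col 5 has {1,2,3,5,6}; region has {1,3,6} → only 4 remains.
(1,6) = 2: row 1 has {1,3,4,6}; col 6 has {1,3,4,5,6}; region has {1,3,4,6} → only 2 remains.
(3,2) = 5: row 3 has {2,4,6}; col 2 has {1,3,4,6}; region has {4} → only 5 remains.
(3,3) = 3: row 3 has {2,4,5,6}; col 3 has {1,2,4}; region has {4,5} → only 3 remains.
(3,4) = 1: row 3 has {2,3,4,5,6}; col 4 has {2,4,5,6}; region has {3,4,5} → only 1 remains.
(4,2) = 2: row 4 has {1,4,5}; col 2 has {1,3,4,5,6}; region has {1,3,4,5} → only 2 remains.
(4,3) = 6: row 4 has {1,2,4,5}; col 3 has {1,2,3,4}; region has {1,2,3,4,5} → only 6 remains.
(4,4) = 3: row 4 has {1,2,4,5,6}; col 4 has {1,2,4,5,6}; region has {1,2,4,5,6} → only 3 remains.
(1,3) = 5: row 1 has {1,2,3,4,6}; col 3 has {1,2,3,4,6}; region has {1,2,3,4,6} → only 5 remains.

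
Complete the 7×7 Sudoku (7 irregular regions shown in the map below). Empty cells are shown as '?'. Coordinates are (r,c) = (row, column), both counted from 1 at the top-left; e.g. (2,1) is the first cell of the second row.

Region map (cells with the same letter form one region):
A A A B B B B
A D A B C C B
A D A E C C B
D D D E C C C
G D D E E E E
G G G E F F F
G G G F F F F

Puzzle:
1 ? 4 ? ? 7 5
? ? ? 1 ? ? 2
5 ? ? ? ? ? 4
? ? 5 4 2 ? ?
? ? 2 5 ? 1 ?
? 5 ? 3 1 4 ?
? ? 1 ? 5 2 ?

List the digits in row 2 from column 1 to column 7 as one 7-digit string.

(1,4) = 6 (sole candidate).
(1,5) = 3 (sole candidate).
(7,4) = 7 (sole candidate).
(1,2) = 2 (sole candidate).
(3,4) = 2 (sole candidate).
(6,7) = 6 (sole candidate).
(7,7) = 3 (sole candidate).
(5,7) = 7 (sole candidate).
(6,3) = 7 (sole candidate).
(4,7) = 1 (sole candidate).
(5,5) = 6 (sole candidate).
(6,1) = 2 (sole candidate).
(3,5) = 7 (sole candidate).
(2,5) = 4: row 2 has {1,2}; col 5 has {1,2,3,5,6,7}; region has {1,2,7} → only 4 remains.
(2,6) = 5: in row 2, 5 can only go here (every other open cell in that row sees a 5).
(3,2) = 1 (hidden single in row 3).
(2,1) = 7: in region A, 7 can only go here (every other open cell in that region sees a 7).
(4,2) = 7 (hidden single in row 4).
(5,2) = 4 (hidden single in region D).
(5,1) = 3 (sole candidate).
(7,2) = 6 (sole candidate).
(2,2) = 3: row 2 has {1,2,4,5,7}; col 2 has {1,2,4,5,6,7}; region has {1,2,4,5,7} → only 3 remains.
(2,3) = 6: row 2 has {1,2,3,4,5,7}; col 3 has {1,2,4,5,7}; region has {1,2,4,5,7} → only 6 remains.

7361452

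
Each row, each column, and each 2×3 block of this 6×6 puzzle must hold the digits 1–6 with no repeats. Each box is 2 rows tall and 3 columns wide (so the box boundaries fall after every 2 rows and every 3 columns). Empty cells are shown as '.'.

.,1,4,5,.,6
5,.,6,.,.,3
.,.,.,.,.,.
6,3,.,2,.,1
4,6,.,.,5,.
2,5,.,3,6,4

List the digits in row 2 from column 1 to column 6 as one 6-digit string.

r1c1 = 3: row 1 has {1,4,5,6}; col 1 has {2,4,5,6}; box has {1,4,5,6} → only 3 remains.
r1c5 = 2: row 1 has {1,3,4,5,6}; col 5 has {5,6}; box has {3,5,6} → only 2 remains.
r2c2 = 2: row 2 has {3,5,6}; col 2 has {1,3,5,6}; box has {1,3,4,5,6} → only 2 remains.
r3c1 = 1: row 3 has {}; col 1 has {2,3,4,5,6}; box has {3,6} → only 1 remains.
r3c2 = 4: row 3 has {1}; col 2 has {1,2,3,5,6}; box has {1,3,6} → only 4 remains.
r3c4 = 6: row 3 has {1,4}; col 4 has {2,3,5}; box has {1,2} → only 6 remains.
r3c5 = 3: row 3 has {1,4,6}; col 5 has {2,5,6}; box has {1,2,6} → only 3 remains.
r3c6 = 5: row 3 has {1,3,4,6}; col 6 has {1,3,4,6}; box has {1,2,3,6} → only 5 remains.
r4c3 = 5: row 4 has {1,2,3,6}; col 3 has {4,6}; box has {1,3,4,6} → only 5 remains.
r4c5 = 4: row 4 has {1,2,3,5,6}; col 5 has {2,3,5,6}; box has {1,2,3,5,6} → only 4 remains.
r5c4 = 1: row 5 has {4,5,6}; col 4 has {2,3,5,6}; box has {3,4,5,6} → only 1 remains.
r5c6 = 2: row 5 has {1,4,5,6}; col 6 has {1,3,4,5,6}; box has {1,3,4,5,6} → only 2 remains.
r6c3 = 1: row 6 has {2,3,4,5,6}; col 3 has {4,5,6}; box has {2,4,5,6} → only 1 remains.
r2c4 = 4: row 2 has {2,3,5,6}; col 4 has {1,2,3,5,6}; box has {2,3,5,6} → only 4 remains.
r2c5 = 1: row 2 has {2,3,4,5,6}; col 5 has {2,3,4,5,6}; box has {2,3,4,5,6} → only 1 remains.

526413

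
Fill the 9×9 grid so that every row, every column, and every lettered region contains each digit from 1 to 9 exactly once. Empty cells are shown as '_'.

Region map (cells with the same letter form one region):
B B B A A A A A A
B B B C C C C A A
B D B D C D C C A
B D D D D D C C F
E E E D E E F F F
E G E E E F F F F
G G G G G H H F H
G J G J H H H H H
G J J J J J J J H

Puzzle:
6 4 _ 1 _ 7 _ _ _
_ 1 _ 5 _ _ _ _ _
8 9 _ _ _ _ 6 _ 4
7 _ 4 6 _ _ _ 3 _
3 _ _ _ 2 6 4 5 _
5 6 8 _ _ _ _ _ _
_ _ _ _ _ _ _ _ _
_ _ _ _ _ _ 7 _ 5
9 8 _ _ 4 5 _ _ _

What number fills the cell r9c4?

r2c1 = 2 (sole candidate).
r5c2 = 7 (sole candidate).
r5c4 = 8 (sole candidate).
r2c6 = 4 (hidden single in row 2).
r2c5 = 7 (hidden single in row 2).
r3c5 = 1 (sole candidate).
r3c8 = 2 (sole candidate).
r4c5 = 5 (sole candidate).
r6c5 = 9 (sole candidate).
r3c6 = 3 (sole candidate).
r4c2 = 2 (sole candidate).
r4c6 = 1 (sole candidate).
r5c3 = 1 (sole candidate).
r5c9 = 9 (sole candidate).
r6c4 = 4 (sole candidate).
r6c6 = 2 (sole candidate).
r8c2 = 3 (sole candidate).
r8c3 = 2 (sole candidate).
r8c4 = 9 (sole candidate).
r8c6 = 8 (sole candidate).
r3c3 = 5 (sole candidate).
r3c4 = 7 (sole candidate).
r4c9 = 8 (sole candidate).
r7c2 = 5 (sole candidate).
r7c4 = 3 (sole candidate).
r7c5 = 8 (sole candidate).
r7c6 = 9 (sole candidate).
r8c5 = 6 (sole candidate).
r9c4 = 2: row 9 has {4,5,8,9}; col 4 has {1,3,4,5,6,7,8,9}; region has {3,4,5,8,9} → only 2 remains.

2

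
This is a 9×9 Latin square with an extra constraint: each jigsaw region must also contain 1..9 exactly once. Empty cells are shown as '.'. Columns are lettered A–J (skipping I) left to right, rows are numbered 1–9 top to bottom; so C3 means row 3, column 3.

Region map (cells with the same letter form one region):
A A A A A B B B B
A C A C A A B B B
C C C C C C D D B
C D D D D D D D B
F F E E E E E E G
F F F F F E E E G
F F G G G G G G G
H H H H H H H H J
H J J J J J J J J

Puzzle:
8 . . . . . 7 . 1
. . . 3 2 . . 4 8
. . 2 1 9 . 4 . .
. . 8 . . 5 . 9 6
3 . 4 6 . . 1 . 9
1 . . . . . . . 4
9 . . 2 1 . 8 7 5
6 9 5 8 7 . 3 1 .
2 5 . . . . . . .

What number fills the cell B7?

J3 = 3: row 3 has {1,2,4,9}; col 9 has {1,4,5,6,8,9}; region has {1,4,6,7,8} → only 3 remains.
D4 = 7: row 4 has {5,6,8,9}; col 4 has {1,2,3,6,8}; region has {4,5,8,9} → only 7 remains.
E4 = 3: row 4 has {5,6,7,8,9}; col 5 has {1,2,7,9}; region has {4,5,7,8,9} → only 3 remains.
G4 = 2: row 4 has {3,5,6,7,8,9}; col 7 has {1,3,4,7,8}; region has {3,4,5,7,8,9} → only 2 remains.
D6 = 5: row 6 has {1,4}; col 4 has {1,2,3,6,7,8}; region has {1,3,9} → only 5 remains.
G6 = 9: row 6 has {1,4,5}; col 7 has {1,2,3,4,7,8}; region has {1,4,6} → only 9 remains.
F8 = 4: row 8 has {1,3,5,6,7,8,9}; col 6 has {5}; region has {1,2,3,5,6,7,8,9} → only 4 remains.
J8 = 2: row 8 has {1,3,4,5,6,7,8,9}; col 9 has {1,3,4,5,6,8,9}; region has {5} → only 2 remains.
G9 = 6: row 9 has {2,5}; col 7 has {1,2,3,4,7,8,9}; region has {2,5} → only 6 remains.
J9 = 7: row 9 has {2,5,6}; col 9 has {1,2,3,4,5,6,8,9}; region has {2,5,6} → only 7 remains.
G2 = 5: row 2 has {2,3,4,8}; col 7 has {1,2,3,4,6,7,8,9}; region has {1,3,4,6,7,8} → only 5 remains.
H3 = 6: row 3 has {1,2,3,4,9}; col 8 has {1,4,7,9}; region has {2,3,4,5,7,8,9} → only 6 remains.
A4 = 4: row 4 has {2,3,5,6,7,8,9}; col 1 has {1,2,3,6,8,9}; region has {1,2,3,9} → only 4 remains.
B4 = 1: row 4 has {2,3,4,5,6,7,8,9}; col 2 has {5,9}; region has {2,3,4,5,6,7,8,9} → only 1 remains.
H1 = 2: row 1 has {1,7,8}; col 8 has {1,4,6,7,9}; region has {1,3,4,5,6,7,8} → only 2 remains.
A2 = 7: row 2 has {2,3,4,5,8}; col 1 has {1,2,3,4,6,8,9}; region has {2,8} → only 7 remains.
B2 = 6: row 2 has {2,3,4,5,7,8}; col 2 has {1,5,9}; region has {1,2,3,4,9} → only 6 remains.
A3 = 5: row 3 has {1,2,3,4,6,9}; col 1 has {1,2,3,4,6,7,8,9}; region has {1,2,3,4,6,9} → only 5 remains.
B7 = 4: row 7 has {1,2,5,7,8,9}; col 2 has {1,5,6,9}; region has {1,3,5,9} → only 4 remains.

4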